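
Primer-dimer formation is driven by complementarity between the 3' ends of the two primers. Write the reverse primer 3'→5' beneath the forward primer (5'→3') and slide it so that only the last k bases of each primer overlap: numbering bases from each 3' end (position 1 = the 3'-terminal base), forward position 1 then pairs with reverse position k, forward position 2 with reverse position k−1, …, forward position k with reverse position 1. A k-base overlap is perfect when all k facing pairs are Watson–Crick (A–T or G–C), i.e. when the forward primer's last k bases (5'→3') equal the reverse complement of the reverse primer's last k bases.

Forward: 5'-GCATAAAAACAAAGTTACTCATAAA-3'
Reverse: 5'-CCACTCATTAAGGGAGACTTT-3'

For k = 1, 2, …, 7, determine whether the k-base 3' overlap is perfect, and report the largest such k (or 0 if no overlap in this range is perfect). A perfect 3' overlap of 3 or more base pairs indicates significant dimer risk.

Longest perfect overlap: 3 complementary base pairs; significant dimer risk (threshold 3).

Last 7 bases (5'→3') — forward …TCATAAA, reverse …AGACTTT.
Reverse complement of the reverse primer's last 7 bases: AAAGTCT; its first k bases are the reverse complement of the reverse primer's last k bases, so a perfect k-base overlap needs the forward primer's last k bases to equal them.
Comparing (forward last k vs required): k=1: A vs A ✓; k=2: AA vs AA ✓; k=3: AAA vs AAA ✓; k=4: TAAA vs AAAG ✗; k=5: ATAAA vs AAAGT ✗; k=6: CATAAA vs AAAGTC ✗; k=7: TCATAAA vs AAAGTCT ✗.
Perfect overlaps at k = 1, 2, 3; the largest is 3.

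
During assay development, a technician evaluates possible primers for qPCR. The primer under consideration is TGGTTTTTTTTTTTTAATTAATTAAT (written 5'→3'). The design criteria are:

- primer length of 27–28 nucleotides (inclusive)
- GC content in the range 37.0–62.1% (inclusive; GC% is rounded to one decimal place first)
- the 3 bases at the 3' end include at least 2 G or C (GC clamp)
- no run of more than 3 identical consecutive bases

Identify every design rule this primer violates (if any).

Base counts: A=6, T=18, G=2, C=0 (length 26).
length: length 26, outside 27–28 ✗
GC content: GC 2/26 = 7.7%, outside 37.0–62.1% ✗
GC clamp: 3' end AAT has 0 G/C, need ≥2 ✗
homopolymer run: longest run = 12, exceeds 3 ✗

Fails: length, GC content, GC clamp, homopolymer run.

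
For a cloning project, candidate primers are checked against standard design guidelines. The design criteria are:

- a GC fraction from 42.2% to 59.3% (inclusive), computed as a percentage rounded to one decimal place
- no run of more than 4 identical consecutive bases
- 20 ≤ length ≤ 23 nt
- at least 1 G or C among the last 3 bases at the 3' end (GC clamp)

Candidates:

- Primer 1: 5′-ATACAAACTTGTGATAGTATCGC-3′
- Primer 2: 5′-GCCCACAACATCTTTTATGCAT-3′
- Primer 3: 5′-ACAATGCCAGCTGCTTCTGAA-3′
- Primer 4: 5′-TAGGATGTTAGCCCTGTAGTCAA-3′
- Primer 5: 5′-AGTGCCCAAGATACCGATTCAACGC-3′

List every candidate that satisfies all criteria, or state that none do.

Primer 3 and Primer 4.

Primer 1 (23 nt, A=8 T=7 G=4 C=4): GC 8/23 = 34.8%, outside 42.2–59.3% ✗; longest run = 3 ✓; length 23 ✓; 3' end CGC has 3 G/C ✓ — fails.
Primer 2 (22 nt, A=6 T=7 G=2 C=7): GC 9/22 = 40.9%, outside 42.2–59.3% ✗; longest run = 4 ✓; length 22 ✓; 3' end CAT has 1 G/C ✓ — fails.
Primer 3 (21 nt, A=6 T=5 G=4 C=6): GC 10/21 = 47.6% ✓; longest run = 2 ✓; length 21 ✓; 3' end GAA has 1 G/C ✓ — passes.
Primer 4 (23 nt, A=6 T=7 G=6 C=4): GC 10/23 = 43.5% ✓; longest run = 3 ✓; length 23 ✓; 3' end CAA has 1 G/C ✓ — passes.
Primer 5 (25 nt, A=8 T=4 G=5 C=8): GC 13/25 = 52.0% ✓; longest run = 3 ✓; length 25, outside 20–23 ✗; 3' end CGC has 3 G/C ✓ — fails.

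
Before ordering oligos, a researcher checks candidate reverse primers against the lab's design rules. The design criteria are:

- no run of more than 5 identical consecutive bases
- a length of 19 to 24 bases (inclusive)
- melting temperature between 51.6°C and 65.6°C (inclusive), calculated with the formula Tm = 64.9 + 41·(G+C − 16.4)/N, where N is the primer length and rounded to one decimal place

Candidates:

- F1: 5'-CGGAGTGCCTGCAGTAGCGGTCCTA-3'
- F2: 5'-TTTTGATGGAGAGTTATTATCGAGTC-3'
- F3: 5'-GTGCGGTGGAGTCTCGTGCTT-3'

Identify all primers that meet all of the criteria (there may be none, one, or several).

F3 only.

F1 (25 nt, A=4 T=5 G=9 C=7): longest run = 2 ✓; length 25, outside 19–24 ✗; Tm = 64.9 + 41·(16 − 16.4)/25 = 64.2°C ✓ — fails.
F2 (26 nt, A=6 T=11 G=7 C=2): longest run = 4 ✓; length 26, outside 19–24 ✗; Tm = 64.9 + 41·(9 − 16.4)/26 = 53.2°C ✓ — fails.
F3 (21 nt, A=1 T=7 G=9 C=4): longest run = 2 ✓; length 21 ✓; Tm = 64.9 + 41·(13 − 16.4)/21 = 58.3°C ✓ — passes.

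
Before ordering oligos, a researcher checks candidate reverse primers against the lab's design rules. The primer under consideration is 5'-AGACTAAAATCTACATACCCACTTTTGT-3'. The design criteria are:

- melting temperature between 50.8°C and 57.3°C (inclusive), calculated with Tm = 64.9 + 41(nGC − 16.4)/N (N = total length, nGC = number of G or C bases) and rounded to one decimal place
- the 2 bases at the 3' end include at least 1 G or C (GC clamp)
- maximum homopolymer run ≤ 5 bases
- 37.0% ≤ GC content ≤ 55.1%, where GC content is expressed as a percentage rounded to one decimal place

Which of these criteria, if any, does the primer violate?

Fails: GC content.

Base counts: A=10, T=9, G=2, C=7 (length 28).
Tm: Tm = 64.9 + 41·(9 − 16.4)/28 = 54.1°C ✓
GC clamp: 3' end GT has 1 G/C ✓
homopolymer run: longest run = 4 ✓
GC content: GC 9/28 = 32.1%, outside 37.0–55.1% ✗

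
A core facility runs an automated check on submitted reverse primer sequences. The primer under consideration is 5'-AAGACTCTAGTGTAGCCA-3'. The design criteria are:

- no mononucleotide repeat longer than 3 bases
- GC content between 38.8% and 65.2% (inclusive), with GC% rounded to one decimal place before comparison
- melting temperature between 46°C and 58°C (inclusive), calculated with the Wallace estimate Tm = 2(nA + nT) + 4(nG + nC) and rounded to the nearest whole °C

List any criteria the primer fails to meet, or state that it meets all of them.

Meets all criteria.

Base counts: A=6, T=4, G=4, C=4 (length 18).
homopolymer run: longest run = 2 ✓
GC content: GC 8/18 = 44.4% ✓
Tm: Tm = 2·10 + 4·8 = 52°C ✓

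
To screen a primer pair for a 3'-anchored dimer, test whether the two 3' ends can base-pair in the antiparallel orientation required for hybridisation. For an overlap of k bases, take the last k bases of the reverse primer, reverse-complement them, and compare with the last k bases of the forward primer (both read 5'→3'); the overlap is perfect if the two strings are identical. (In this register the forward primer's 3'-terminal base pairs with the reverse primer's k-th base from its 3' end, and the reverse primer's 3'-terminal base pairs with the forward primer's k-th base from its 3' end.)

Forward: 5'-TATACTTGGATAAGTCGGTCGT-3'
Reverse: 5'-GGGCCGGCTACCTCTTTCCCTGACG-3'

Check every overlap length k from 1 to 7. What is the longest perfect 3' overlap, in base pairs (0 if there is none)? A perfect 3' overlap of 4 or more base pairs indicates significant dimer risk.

Last 7 bases (5'→3') — forward …CGGTCGT, reverse …CCTGACG.
Reverse complement of the reverse primer's last 7 bases: CGTCAGG; its first k bases are the reverse complement of the reverse primer's last k bases, so a perfect k-base overlap needs the forward primer's last k bases to equal them.
Comparing (forward last k vs required): k=1: T vs C ✗; k=2: GT vs CG ✗; k=3: CGT vs CGT ✓; k=4: TCGT vs CGTC ✗; k=5: GTCGT vs CGTCA ✗; k=6: GGTCGT vs CGTCAG ✗; k=7: CGGTCGT vs CGTCAGG ✗.
Only k = 3 is perfect, so the longest perfect 3' overlap is 3.

Longest perfect overlap: 3 complementary base pairs; below the dimer-risk threshold (threshold 4).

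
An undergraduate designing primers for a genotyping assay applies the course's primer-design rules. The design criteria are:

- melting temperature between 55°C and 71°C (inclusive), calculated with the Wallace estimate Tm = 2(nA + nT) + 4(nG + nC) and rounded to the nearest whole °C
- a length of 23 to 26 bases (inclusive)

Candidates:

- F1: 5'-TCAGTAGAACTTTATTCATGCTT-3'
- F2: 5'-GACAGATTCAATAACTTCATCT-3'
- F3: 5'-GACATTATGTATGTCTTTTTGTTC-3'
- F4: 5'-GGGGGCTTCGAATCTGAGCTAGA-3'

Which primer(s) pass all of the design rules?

F1 and F3.

F1 (23 nt, A=6 T=10 G=3 C=4): Tm = 2·16 + 4·7 = 60°C ✓; length 23 ✓ — passes.
F2 (22 nt, A=8 T=7 G=2 C=5): Tm = 2·15 + 4·7 = 58°C ✓; length 22, outside 23–26 ✗ — fails.
F3 (24 nt, A=4 T=13 G=4 C=3): Tm = 2·17 + 4·7 = 62°C ✓; length 24 ✓ — passes.
F4 (23 nt, A=5 T=5 G=9 C=4): Tm = 2·10 + 4·13 = 72°C, outside 55–71°C ✗; length 23 ✓ — fails.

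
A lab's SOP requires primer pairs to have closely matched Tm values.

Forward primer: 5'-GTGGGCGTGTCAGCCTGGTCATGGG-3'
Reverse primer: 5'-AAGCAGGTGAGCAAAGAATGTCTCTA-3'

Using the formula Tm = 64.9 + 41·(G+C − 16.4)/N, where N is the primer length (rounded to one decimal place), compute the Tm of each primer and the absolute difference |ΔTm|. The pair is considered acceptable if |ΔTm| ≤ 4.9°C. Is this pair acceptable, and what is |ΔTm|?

Forward: G+C = 17, N = 25 → Tm = 64.9 + 41·(17 − 16.4)/25 = 65.9°C.
Reverse: G+C = 11, N = 26 → Tm = 64.9 + 41·(11 − 16.4)/26 = 56.4°C.
|ΔTm| = |65.9 − 56.4| = 9.5°C, > 4.9°C.

|ΔTm| = 9.5°C; the pair is not acceptable.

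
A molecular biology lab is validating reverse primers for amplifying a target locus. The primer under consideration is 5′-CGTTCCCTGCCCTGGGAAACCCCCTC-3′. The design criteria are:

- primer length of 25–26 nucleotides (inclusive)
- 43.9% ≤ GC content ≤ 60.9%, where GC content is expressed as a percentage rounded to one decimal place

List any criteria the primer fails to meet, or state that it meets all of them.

Fails: GC content.

Base counts: A=3, T=5, G=5, C=13 (length 26).
length: length 26 ✓
GC content: GC 18/26 = 69.2%, outside 43.9–60.9% ✗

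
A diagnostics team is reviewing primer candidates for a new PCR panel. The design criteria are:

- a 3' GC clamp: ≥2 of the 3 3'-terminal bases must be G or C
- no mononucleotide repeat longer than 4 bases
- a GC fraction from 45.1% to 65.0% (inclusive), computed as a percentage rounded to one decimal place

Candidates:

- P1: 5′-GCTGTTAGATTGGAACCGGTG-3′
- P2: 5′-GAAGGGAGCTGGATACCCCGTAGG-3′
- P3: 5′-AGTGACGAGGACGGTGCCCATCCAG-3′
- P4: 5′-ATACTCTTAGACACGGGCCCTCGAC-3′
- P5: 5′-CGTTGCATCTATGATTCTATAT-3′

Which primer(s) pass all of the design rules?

P1 (21 nt, A=4 T=6 G=8 C=3): 3' end GTG has 2 G/C ✓; longest run = 2 ✓; GC 11/21 = 52.4% ✓ — passes.
P2 (24 nt, A=6 T=3 G=10 C=5): 3' end AGG has 2 G/C ✓; longest run = 4 ✓; GC 15/24 = 62.5% ✓ — passes.
P3 (25 nt, A=6 T=3 G=9 C=7): 3' end CAG has 2 G/C ✓; longest run = 3 ✓; GC 16/25 = 64.0% ✓ — passes.
P4 (25 nt, A=6 T=5 G=5 C=9): 3' end GAC has 2 G/C ✓; longest run = 3 ✓; GC 14/25 = 56.0% ✓ — passes.
P5 (22 nt, A=5 T=10 G=3 C=4): 3' end TAT has 0 G/C, need ≥2 ✗; longest run = 2 ✓; GC 7/22 = 31.8%, outside 45.1–65.0% ✗ — fails.

P1, P2, P3 and P4.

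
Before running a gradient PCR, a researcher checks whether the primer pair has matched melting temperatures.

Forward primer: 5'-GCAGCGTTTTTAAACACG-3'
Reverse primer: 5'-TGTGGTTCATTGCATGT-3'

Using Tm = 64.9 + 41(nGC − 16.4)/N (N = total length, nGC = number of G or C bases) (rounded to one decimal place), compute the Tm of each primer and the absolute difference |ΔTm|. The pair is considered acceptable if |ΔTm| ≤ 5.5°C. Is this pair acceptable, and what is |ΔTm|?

|ΔTm| = 3.6°C; the pair is acceptable.

Forward: G+C = 8, N = 18 → Tm = 64.9 + 41·(8 − 16.4)/18 = 45.8°C.
Reverse: G+C = 7, N = 17 → Tm = 64.9 + 41·(7 − 16.4)/17 = 42.2°C.
|ΔTm| = |45.8 − 42.2| = 3.6°C, ≤ 5.5°C.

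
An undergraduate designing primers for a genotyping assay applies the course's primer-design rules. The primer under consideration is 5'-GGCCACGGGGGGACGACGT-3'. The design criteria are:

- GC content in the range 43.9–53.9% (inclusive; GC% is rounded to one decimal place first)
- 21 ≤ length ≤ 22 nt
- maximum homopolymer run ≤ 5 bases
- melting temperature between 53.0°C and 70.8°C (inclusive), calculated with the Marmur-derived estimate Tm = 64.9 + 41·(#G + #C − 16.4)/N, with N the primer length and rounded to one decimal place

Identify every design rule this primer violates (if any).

Base counts: A=3, T=1, G=10, C=5 (length 19).
GC content: GC 15/19 = 78.9%, outside 43.9–53.9% ✗
length: length 19, outside 21–22 ✗
homopolymer run: longest run = 6, exceeds 5 ✗
Tm: Tm = 64.9 + 41·(15 − 16.4)/19 = 61.9°C ✓

Fails: GC content, length, homopolymer run.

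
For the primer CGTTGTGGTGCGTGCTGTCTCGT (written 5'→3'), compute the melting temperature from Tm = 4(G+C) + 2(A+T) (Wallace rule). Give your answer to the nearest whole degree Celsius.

Base counts: A=0, T=9, G=9, C=5 (length 23).
Tm = 2·(0+9) + 4·(9+5) = 2·9 + 4·14 = 18 + 56 = 74°C.

74°C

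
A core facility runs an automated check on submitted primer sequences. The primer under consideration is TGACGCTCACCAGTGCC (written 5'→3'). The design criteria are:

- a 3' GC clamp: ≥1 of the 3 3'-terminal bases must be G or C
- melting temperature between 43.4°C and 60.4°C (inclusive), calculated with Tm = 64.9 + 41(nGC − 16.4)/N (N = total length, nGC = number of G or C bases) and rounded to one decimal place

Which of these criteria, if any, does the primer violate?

Base counts: A=3, T=3, G=4, C=7 (length 17).
GC clamp: 3' end GCC has 3 G/C ✓
Tm: Tm = 64.9 + 41·(11 − 16.4)/17 = 51.9°C ✓

Meets all criteria.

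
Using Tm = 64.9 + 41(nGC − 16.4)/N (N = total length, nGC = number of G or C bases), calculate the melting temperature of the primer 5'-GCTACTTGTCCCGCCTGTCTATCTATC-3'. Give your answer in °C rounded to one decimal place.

Base counts: A=3, T=10, G=4, C=10; G+C = 14, N = 27.
Tm = 64.9 + 41·(14 − 16.4)/27 = 64.9 + -98.40/27 = 61.3°C.

61.3°C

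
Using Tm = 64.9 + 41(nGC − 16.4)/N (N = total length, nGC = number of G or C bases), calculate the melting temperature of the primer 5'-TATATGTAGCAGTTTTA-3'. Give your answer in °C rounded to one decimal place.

35.0°C

Base counts: A=5, T=8, G=3, C=1; G+C = 4, N = 17.
Tm = 64.9 + 41·(4 − 16.4)/17 = 64.9 + -508.40/17 = 35.0°C.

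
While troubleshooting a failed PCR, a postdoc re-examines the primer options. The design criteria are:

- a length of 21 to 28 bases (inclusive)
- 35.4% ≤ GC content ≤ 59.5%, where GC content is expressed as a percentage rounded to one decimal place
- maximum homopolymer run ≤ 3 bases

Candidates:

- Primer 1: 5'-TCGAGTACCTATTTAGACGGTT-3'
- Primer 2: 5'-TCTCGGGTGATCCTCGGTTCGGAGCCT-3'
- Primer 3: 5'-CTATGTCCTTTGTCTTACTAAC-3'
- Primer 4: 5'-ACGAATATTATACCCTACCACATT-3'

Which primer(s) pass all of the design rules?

Primer 1 and Primer 3.

Primer 1 (22 nt, A=5 T=8 G=5 C=4): length 22 ✓; GC 9/22 = 40.9% ✓; longest run = 3 ✓ — passes.
Primer 2 (27 nt, A=2 T=8 G=9 C=8): length 27 ✓; GC 17/27 = 63.0%, outside 35.4–59.5% ✗; longest run = 3 ✓ — fails.
Primer 3 (22 nt, A=4 T=10 G=2 C=6): length 22 ✓; GC 8/22 = 36.4% ✓; longest run = 3 ✓ — passes.
Primer 4 (24 nt, A=9 T=7 G=1 C=7): length 24 ✓; GC 8/24 = 33.3%, outside 35.4–59.5% ✗; longest run = 3 ✓ — fails.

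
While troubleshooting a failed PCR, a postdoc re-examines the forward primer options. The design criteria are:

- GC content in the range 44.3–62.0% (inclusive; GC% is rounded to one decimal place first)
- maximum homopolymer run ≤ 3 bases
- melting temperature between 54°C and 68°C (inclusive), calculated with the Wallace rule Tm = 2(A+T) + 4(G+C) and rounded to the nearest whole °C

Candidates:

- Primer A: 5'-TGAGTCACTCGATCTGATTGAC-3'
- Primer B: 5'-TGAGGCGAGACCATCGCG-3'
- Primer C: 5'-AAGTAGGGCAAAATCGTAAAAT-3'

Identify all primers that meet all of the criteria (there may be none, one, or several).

Primer A only.

Primer A (22 nt, A=5 T=7 G=5 C=5): GC 10/22 = 45.5% ✓; longest run = 2 ✓; Tm = 2·12 + 4·10 = 64°C ✓ — passes.
Primer B (18 nt, A=4 T=2 G=7 C=5): GC 12/18 = 66.7%, outside 44.3–62.0% ✗; longest run = 2 ✓; Tm = 2·6 + 4·12 = 60°C ✓ — fails.
Primer C (22 nt, A=11 T=4 G=5 C=2): GC 7/22 = 31.8%, outside 44.3–62.0% ✗; longest run = 4, exceeds 3 ✗; Tm = 2·15 + 4·7 = 58°C ✓ — fails.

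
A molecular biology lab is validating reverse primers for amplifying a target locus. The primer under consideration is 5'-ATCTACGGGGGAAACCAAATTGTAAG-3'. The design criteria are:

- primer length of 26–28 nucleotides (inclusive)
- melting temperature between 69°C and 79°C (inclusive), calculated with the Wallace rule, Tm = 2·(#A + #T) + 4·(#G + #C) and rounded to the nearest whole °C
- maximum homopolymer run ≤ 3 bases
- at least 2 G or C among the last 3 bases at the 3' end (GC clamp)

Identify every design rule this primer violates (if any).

Base counts: A=10, T=5, G=7, C=4 (length 26).
length: length 26 ✓
Tm: Tm = 2·15 + 4·11 = 74°C ✓
homopolymer run: longest run = 5, exceeds 3 ✗
GC clamp: 3' end AAG has 1 G/C, need ≥2 ✗

Fails: homopolymer run, GC clamp.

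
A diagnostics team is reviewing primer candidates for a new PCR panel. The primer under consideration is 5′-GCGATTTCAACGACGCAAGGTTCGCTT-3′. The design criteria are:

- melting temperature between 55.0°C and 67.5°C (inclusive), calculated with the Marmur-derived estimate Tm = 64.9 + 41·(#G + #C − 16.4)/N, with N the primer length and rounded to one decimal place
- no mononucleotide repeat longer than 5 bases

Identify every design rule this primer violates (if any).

Meets all criteria.

Base counts: A=6, T=7, G=7, C=7 (length 27).
Tm: Tm = 64.9 + 41·(14 − 16.4)/27 = 61.3°C ✓
homopolymer run: longest run = 3 ✓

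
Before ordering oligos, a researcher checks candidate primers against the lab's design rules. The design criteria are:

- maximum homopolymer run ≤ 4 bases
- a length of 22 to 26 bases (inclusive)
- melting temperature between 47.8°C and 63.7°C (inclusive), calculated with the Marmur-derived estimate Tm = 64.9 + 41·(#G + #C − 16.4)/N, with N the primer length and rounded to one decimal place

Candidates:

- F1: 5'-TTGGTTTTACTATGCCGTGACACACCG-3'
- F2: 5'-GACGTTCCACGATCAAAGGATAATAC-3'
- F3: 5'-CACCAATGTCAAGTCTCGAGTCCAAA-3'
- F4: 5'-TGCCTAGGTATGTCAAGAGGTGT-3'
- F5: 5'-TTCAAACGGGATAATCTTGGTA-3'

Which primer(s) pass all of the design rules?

F1 (27 nt, A=5 T=9 G=6 C=7): longest run = 4 ✓; length 27, outside 22–26 ✗; Tm = 64.9 + 41·(13 − 16.4)/27 = 59.7°C ✓ — fails.
F2 (26 nt, A=10 T=5 G=5 C=6): longest run = 3 ✓; length 26 ✓; Tm = 64.9 + 41·(11 − 16.4)/26 = 56.4°C ✓ — passes.
F3 (26 nt, A=9 T=5 G=4 C=8): longest run = 3 ✓; length 26 ✓; Tm = 64.9 + 41·(12 − 16.4)/26 = 58.0°C ✓ — passes.
F4 (23 nt, A=5 T=7 G=8 C=3): longest run = 2 ✓; length 23 ✓; Tm = 64.9 + 41·(11 − 16.4)/23 = 55.3°C ✓ — passes.
F5 (22 nt, A=7 T=7 G=5 C=3): longest run = 3 ✓; length 22 ✓; Tm = 64.9 + 41·(8 − 16.4)/22 = 49.2°C ✓ — passes.

F2, F3, F4 and F5.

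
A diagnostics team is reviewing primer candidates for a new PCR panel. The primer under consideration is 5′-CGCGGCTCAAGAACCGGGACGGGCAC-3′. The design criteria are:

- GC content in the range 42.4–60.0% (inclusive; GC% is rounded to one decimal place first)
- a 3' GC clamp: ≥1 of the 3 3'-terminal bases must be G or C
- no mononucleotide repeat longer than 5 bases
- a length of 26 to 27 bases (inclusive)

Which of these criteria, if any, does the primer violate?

Base counts: A=6, T=1, G=10, C=9 (length 26).
GC content: GC 19/26 = 73.1%, outside 42.4–60.0% ✗
GC clamp: 3' end CAC has 2 G/C ✓
homopolymer run: longest run = 3 ✓
length: length 26 ✓

Fails: GC content.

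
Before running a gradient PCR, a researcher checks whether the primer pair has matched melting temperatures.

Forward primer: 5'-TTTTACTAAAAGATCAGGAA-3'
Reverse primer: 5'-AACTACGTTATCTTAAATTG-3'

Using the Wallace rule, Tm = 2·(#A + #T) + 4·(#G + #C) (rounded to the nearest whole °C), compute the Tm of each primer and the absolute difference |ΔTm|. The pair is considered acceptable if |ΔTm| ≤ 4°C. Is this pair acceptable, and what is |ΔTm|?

Forward: A=9 T=6 G=3 C=2 → Tm = 2·15 + 4·5 = 50°C.
Reverse: A=7 T=8 G=2 C=3 → Tm = 2·15 + 4·5 = 50°C.
|ΔTm| = |50 − 50| = 0°C, ≤ 4°C.

|ΔTm| = 0°C; the pair is acceptable.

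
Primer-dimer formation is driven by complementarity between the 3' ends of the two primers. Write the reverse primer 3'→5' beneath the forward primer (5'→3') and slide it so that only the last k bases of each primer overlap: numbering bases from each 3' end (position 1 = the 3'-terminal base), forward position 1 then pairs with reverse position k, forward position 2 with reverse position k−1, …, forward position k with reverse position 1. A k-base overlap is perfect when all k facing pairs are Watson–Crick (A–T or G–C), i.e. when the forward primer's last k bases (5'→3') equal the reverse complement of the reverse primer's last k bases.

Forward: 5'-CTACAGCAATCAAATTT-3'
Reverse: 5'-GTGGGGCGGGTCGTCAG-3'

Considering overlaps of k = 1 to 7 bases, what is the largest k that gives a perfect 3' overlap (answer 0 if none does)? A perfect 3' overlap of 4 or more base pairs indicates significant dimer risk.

Longest perfect overlap: 0 complementary base pairs; below the dimer-risk threshold (threshold 4).

Last 7 bases (5'→3') — forward …CAAATTT, reverse …TCGTCAG.
Reverse complement of the reverse primer's last 7 bases: CTGACGA; its first k bases are the reverse complement of the reverse primer's last k bases, so a perfect k-base overlap needs the forward primer's last k bases to equal them.
Comparing (forward last k vs required): k=1: T vs C ✗; k=2: TT vs CT ✗; k=3: TTT vs CTG ✗; k=4: ATTT vs CTGA ✗; k=5: AATTT vs CTGAC ✗; k=6: AAATTT vs CTGACG ✗; k=7: CAAATTT vs CTGACGA ✗.
No overlap length from 1 to 7 is perfect, so the longest perfect 3' overlap is 0.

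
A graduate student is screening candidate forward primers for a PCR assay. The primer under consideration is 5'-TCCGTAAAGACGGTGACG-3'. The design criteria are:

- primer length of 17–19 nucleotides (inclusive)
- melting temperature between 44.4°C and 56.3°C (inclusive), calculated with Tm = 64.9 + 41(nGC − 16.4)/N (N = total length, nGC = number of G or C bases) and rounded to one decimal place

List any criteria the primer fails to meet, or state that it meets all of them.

Meets all criteria.

Base counts: A=5, T=3, G=6, C=4 (length 18).
length: length 18 ✓
Tm: Tm = 64.9 + 41·(10 − 16.4)/18 = 50.3°C ✓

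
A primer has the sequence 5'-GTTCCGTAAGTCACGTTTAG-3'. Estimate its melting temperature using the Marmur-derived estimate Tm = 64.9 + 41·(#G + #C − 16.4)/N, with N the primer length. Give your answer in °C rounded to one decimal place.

49.7°C

Base counts: A=4, T=7, G=5, C=4; G+C = 9, N = 20.
Tm = 64.9 + 41·(9 − 16.4)/20 = 64.9 + -303.40/20 = 49.7°C.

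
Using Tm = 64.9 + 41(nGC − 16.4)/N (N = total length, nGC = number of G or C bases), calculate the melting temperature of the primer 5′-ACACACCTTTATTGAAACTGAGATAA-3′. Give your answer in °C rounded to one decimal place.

51.7°C

Base counts: A=11, T=7, G=3, C=5; G+C = 8, N = 26.
Tm = 64.9 + 41·(8 − 16.4)/26 = 64.9 + -344.40/26 = 51.7°C.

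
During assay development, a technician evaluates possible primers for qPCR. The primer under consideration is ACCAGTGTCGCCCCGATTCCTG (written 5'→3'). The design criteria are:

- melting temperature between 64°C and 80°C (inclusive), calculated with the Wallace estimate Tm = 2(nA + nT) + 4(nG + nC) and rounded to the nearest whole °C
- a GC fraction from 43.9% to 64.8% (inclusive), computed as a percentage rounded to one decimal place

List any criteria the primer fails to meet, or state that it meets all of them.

Base counts: A=3, T=5, G=5, C=9 (length 22).
Tm: Tm = 2·8 + 4·14 = 72°C ✓
GC content: GC 14/22 = 63.6% ✓

Meets all criteria.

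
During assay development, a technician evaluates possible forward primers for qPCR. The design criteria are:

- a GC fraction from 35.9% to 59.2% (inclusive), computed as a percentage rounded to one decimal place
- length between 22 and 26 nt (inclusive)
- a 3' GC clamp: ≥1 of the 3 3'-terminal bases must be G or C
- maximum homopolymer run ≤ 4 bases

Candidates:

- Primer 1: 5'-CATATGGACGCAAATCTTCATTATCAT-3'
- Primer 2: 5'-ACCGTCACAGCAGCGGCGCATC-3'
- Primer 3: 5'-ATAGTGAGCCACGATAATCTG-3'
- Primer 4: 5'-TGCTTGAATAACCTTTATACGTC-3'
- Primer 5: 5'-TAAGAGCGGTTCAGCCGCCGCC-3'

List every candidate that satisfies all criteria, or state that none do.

Primer 1 (27 nt, A=9 T=9 G=3 C=6): GC 9/27 = 33.3%, outside 35.9–59.2% ✗; length 27, outside 22–26 ✗; 3' end CAT has 1 G/C ✓; longest run = 3 ✓ — fails.
Primer 2 (22 nt, A=5 T=2 G=6 C=9): GC 15/22 = 68.2%, outside 35.9–59.2% ✗; length 22 ✓; 3' end ATC has 1 G/C ✓; longest run = 2 ✓ — fails.
Primer 3 (21 nt, A=7 T=5 G=5 C=4): GC 9/21 = 42.9% ✓; length 21, outside 22–26 ✗; 3' end CTG has 2 G/C ✓; longest run = 2 ✓ — fails.
Primer 4 (23 nt, A=6 T=9 G=3 C=5): GC 8/23 = 34.8%, outside 35.9–59.2% ✗; length 23 ✓; 3' end GTC has 2 G/C ✓; longest run = 3 ✓ — fails.
Primer 5 (22 nt, A=4 T=3 G=7 C=8): GC 15/22 = 68.2%, outside 35.9–59.2% ✗; length 22 ✓; 3' end GCC has 3 G/C ✓; longest run = 2 ✓ — fails.

None of the candidates satisfy all criteria.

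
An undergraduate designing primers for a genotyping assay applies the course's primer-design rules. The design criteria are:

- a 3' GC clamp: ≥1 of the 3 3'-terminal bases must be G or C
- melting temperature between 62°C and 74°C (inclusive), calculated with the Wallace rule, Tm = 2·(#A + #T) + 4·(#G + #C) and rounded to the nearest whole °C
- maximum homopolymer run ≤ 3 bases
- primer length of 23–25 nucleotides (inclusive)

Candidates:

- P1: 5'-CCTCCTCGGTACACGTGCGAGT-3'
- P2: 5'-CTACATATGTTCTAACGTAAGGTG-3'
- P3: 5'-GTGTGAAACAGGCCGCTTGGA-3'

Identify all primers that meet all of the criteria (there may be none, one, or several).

P1 (22 nt, A=3 T=5 G=6 C=8): 3' end AGT has 1 G/C ✓; Tm = 2·8 + 4·14 = 72°C ✓; longest run = 2 ✓; length 22, outside 23–25 ✗ — fails.
P2 (24 nt, A=7 T=8 G=5 C=4): 3' end GTG has 2 G/C ✓; Tm = 2·15 + 4·9 = 66°C ✓; longest run = 2 ✓; length 24 ✓ — passes.
P3 (21 nt, A=5 T=4 G=8 C=4): 3' end GGA has 2 G/C ✓; Tm = 2·9 + 4·12 = 66°C ✓; longest run = 3 ✓; length 21, outside 23–25 ✗ — fails.

P2 only.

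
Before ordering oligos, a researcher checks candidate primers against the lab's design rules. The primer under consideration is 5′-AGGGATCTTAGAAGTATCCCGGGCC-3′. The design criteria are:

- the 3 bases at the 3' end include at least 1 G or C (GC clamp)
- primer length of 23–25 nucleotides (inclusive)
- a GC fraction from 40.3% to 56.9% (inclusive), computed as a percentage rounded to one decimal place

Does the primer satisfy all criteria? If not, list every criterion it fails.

Meets all criteria.

Base counts: A=6, T=5, G=8, C=6 (length 25).
GC clamp: 3' end GCC has 3 G/C ✓
length: length 25 ✓
GC content: GC 14/25 = 56.0% ✓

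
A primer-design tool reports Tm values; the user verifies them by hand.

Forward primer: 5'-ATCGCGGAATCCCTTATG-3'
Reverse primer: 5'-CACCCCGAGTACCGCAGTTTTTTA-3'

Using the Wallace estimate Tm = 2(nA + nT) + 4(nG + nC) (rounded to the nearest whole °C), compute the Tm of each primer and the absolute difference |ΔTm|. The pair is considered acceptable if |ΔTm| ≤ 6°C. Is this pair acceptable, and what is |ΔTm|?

|ΔTm| = 18°C; the pair is not acceptable.

Forward: A=4 T=5 G=4 C=5 → Tm = 2·9 + 4·9 = 54°C.
Reverse: A=5 T=7 G=4 C=8 → Tm = 2·12 + 4·12 = 72°C.
|ΔTm| = |54 − 72| = 18°C, > 6°C.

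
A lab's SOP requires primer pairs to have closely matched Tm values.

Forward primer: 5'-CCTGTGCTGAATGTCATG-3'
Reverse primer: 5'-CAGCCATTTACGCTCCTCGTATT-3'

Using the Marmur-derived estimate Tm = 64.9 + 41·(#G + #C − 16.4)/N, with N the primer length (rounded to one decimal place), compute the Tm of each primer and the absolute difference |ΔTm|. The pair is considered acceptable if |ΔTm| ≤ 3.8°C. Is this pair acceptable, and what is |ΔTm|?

|ΔTm| = 7.3°C; the pair is not acceptable.

Forward: G+C = 9, N = 18 → Tm = 64.9 + 41·(9 − 16.4)/18 = 48.0°C.
Reverse: G+C = 11, N = 23 → Tm = 64.9 + 41·(11 − 16.4)/23 = 55.3°C.
|ΔTm| = |48.0 − 55.3| = 7.3°C, > 3.8°C.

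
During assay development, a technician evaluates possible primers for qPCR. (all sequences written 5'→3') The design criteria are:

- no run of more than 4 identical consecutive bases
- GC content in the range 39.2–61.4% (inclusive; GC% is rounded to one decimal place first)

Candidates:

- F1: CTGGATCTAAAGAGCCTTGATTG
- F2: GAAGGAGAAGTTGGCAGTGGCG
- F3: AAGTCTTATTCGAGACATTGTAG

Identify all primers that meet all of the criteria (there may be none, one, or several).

F1 and F2.

F1 (23 nt, A=6 T=7 G=6 C=4): longest run = 3 ✓; GC 10/23 = 43.5% ✓ — passes.
F2 (22 nt, A=6 T=3 G=11 C=2): longest run = 2 ✓; GC 13/22 = 59.1% ✓ — passes.
F3 (23 nt, A=7 T=8 G=5 C=3): longest run = 2 ✓; GC 8/23 = 34.8%, outside 39.2–61.4% ✗ — fails.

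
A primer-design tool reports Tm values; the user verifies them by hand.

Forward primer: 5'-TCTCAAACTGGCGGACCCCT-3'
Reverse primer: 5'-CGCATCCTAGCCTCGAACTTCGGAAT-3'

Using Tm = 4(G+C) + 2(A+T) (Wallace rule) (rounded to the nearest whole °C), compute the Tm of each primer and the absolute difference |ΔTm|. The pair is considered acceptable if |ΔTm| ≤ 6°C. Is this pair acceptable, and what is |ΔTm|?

Forward: A=4 T=4 G=4 C=8 → Tm = 2·8 + 4·12 = 64°C.
Reverse: A=6 T=6 G=5 C=9 → Tm = 2·12 + 4·14 = 80°C.
|ΔTm| = |64 − 80| = 16°C, > 6°C.

|ΔTm| = 16°C; the pair is not acceptable.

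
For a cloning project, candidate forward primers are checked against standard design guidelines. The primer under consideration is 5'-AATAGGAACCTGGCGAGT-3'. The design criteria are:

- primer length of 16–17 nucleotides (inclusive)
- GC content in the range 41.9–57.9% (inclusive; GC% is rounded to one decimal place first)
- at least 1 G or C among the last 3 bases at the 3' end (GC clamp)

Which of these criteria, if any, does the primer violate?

Base counts: A=6, T=3, G=6, C=3 (length 18).
length: length 18, outside 16–17 ✗
GC content: GC 9/18 = 50.0% ✓
GC clamp: 3' end AGT has 1 G/C ✓

Fails: length.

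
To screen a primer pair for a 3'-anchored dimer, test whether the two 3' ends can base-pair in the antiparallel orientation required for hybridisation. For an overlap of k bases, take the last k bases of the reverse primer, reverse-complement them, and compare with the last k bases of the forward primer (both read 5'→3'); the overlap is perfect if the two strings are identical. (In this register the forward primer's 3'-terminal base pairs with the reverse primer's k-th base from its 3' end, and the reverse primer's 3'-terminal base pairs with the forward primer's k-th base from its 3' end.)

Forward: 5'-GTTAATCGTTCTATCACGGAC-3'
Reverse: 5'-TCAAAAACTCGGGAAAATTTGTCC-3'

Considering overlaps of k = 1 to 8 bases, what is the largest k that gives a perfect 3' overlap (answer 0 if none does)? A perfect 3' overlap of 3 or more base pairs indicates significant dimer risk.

Longest perfect overlap: 4 complementary base pairs; significant dimer risk (threshold 3).

Last 8 bases (5'→3') — forward …TCACGGAC, reverse …ATTTGTCC.
Reverse complement of the reverse primer's last 8 bases: GGACAAAT; its first k bases are the reverse complement of the reverse primer's last k bases, so a perfect k-base overlap needs the forward primer's last k bases to equal them.
Comparing (forward last k vs required): k=1: C vs G ✗; k=2: AC vs GG ✗; k=3: GAC vs GGA ✗; k=4: GGAC vs GGAC ✓; k=5: CGGAC vs GGACA ✗; k=6: ACGGAC vs GGACAA ✗; k=7: CACGGAC vs GGACAAA ✗; k=8: TCACGGAC vs GGACAAAT ✗.
Only k = 4 is perfect, so the longest perfect 3' overlap is 4.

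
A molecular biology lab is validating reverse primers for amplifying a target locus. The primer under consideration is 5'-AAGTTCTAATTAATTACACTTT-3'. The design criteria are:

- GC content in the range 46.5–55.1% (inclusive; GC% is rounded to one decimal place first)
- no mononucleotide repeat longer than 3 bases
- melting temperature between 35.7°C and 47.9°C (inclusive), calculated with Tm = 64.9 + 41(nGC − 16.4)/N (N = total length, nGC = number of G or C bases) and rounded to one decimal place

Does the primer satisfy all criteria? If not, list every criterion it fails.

Fails: GC content.

Base counts: A=8, T=10, G=1, C=3 (length 22).
GC content: GC 4/22 = 18.2%, outside 46.5–55.1% ✗
homopolymer run: longest run = 3 ✓
Tm: Tm = 64.9 + 41·(4 − 16.4)/22 = 41.8°C ✓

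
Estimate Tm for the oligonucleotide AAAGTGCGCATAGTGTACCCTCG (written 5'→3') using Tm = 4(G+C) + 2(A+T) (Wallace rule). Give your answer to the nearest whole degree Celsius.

Base counts: A=6, T=5, G=6, C=6 (length 23).
Tm = 2·(6+5) + 4·(6+6) = 2·11 + 4·12 = 22 + 48 = 70°C.

70°C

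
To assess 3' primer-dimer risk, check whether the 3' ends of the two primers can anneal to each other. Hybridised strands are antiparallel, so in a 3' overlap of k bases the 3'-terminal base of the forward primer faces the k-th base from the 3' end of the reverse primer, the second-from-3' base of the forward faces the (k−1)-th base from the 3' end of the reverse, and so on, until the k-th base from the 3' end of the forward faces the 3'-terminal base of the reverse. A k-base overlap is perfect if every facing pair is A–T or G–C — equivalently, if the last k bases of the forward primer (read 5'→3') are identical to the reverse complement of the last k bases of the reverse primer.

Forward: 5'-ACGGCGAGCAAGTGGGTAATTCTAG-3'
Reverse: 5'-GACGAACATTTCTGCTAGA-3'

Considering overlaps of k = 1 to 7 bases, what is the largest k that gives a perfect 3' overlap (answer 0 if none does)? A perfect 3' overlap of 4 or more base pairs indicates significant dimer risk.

Longest perfect overlap: 5 complementary base pairs; significant dimer risk (threshold 4).

Last 7 bases (5'→3') — forward …ATTCTAG, reverse …TGCTAGA.
Reverse complement of the reverse primer's last 7 bases: TCTAGCA; its first k bases are the reverse complement of the reverse primer's last k bases, so a perfect k-base overlap needs the forward primer's last k bases to equal them.
Comparing (forward last k vs required): k=1: G vs T ✗; k=2: AG vs TC ✗; k=3: TAG vs TCT ✗; k=4: CTAG vs TCTA ✗; k=5: TCTAG vs TCTAG ✓; k=6: TTCTAG vs TCTAGC ✗; k=7: ATTCTAG vs TCTAGCA ✗.
Only k = 5 is perfect, so the longest perfect 3' overlap is 5.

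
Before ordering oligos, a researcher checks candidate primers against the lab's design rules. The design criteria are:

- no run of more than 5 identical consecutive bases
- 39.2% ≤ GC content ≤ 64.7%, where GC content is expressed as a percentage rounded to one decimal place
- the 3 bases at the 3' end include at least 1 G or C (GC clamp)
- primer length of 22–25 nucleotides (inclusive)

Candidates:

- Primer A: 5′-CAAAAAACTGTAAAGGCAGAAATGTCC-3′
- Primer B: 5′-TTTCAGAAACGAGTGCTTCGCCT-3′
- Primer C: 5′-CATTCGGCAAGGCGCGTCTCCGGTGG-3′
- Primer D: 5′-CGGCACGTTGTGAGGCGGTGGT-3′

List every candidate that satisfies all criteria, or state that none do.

Primer B only.

Primer A (27 nt, A=13 T=4 G=5 C=5): longest run = 6, exceeds 5 ✗; GC 10/27 = 37.0%, outside 39.2–64.7% ✗; 3' end TCC has 2 G/C ✓; length 27, outside 22–25 ✗ — fails.
Primer B (23 nt, A=5 T=7 G=5 C=6): longest run = 3 ✓; GC 11/23 = 47.8% ✓; 3' end CCT has 2 G/C ✓; length 23 ✓ — passes.
Primer C (26 nt, A=3 T=5 G=10 C=8): longest run = 2 ✓; GC 18/26 = 69.2%, outside 39.2–64.7% ✗; 3' end TGG has 2 G/C ✓; length 26, outside 22–25 ✗ — fails.
Primer D (22 nt, A=2 T=5 G=11 C=4): longest run = 2 ✓; GC 15/22 = 68.2%, outside 39.2–64.7% ✗; 3' end GGT has 2 G/C ✓; length 22 ✓ — fails.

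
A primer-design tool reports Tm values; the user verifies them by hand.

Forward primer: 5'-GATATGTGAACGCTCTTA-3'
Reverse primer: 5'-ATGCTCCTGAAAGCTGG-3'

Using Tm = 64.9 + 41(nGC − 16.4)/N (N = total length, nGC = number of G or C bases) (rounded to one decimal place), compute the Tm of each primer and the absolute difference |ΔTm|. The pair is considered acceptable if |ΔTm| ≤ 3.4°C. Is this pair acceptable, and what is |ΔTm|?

Forward: G+C = 7, N = 18 → Tm = 64.9 + 41·(7 − 16.4)/18 = 43.5°C.
Reverse: G+C = 9, N = 17 → Tm = 64.9 + 41·(9 − 16.4)/17 = 47.1°C.
|ΔTm| = |43.5 − 47.1| = 3.6°C, > 3.4°C.

|ΔTm| = 3.6°C; the pair is not acceptable.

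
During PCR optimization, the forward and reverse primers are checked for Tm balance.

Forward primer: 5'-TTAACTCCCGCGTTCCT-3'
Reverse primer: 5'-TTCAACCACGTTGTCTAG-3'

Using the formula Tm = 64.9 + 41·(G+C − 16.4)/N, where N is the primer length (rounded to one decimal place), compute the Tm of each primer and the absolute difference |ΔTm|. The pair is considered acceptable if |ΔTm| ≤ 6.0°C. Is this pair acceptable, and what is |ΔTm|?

Forward: G+C = 9, N = 17 → Tm = 64.9 + 41·(9 − 16.4)/17 = 47.1°C.
Reverse: G+C = 8, N = 18 → Tm = 64.9 + 41·(8 − 16.4)/18 = 45.8°C.
|ΔTm| = |47.1 − 45.8| = 1.3°C, ≤ 6.0°C.

|ΔTm| = 1.3°C; the pair is acceptable.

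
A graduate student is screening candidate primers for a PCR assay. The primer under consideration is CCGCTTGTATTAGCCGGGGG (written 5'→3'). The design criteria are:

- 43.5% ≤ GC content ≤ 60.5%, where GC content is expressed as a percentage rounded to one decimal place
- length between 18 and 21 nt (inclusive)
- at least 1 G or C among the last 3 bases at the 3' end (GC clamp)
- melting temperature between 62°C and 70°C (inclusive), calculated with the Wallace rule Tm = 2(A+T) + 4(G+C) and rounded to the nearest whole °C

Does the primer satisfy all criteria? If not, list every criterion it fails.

Fails: GC content.

Base counts: A=2, T=5, G=8, C=5 (length 20).
GC content: GC 13/20 = 65.0%, outside 43.5–60.5% ✗
length: length 20 ✓
GC clamp: 3' end GGG has 3 G/C ✓
Tm: Tm = 2·7 + 4·13 = 66°C ✓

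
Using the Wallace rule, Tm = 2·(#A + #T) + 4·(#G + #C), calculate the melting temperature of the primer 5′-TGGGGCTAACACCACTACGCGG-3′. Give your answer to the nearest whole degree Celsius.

Base counts: A=5, T=3, G=7, C=7 (length 22).
Tm = 2·(5+3) + 4·(7+7) = 2·8 + 4·14 = 16 + 56 = 72°C.

72°C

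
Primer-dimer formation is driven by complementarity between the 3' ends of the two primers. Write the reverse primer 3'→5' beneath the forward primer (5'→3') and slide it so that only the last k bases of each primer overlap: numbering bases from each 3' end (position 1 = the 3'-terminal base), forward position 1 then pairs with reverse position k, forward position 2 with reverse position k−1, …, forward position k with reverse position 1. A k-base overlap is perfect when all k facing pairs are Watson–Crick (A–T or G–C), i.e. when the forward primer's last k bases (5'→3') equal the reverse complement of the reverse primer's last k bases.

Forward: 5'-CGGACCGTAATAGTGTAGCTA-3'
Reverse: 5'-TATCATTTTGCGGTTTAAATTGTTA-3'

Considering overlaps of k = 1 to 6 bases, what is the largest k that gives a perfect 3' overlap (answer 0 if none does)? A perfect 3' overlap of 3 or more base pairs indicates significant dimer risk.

Last 6 bases (5'→3') — forward …TAGCTA, reverse …TTGTTA.
Reverse complement of the reverse primer's last 6 bases: TAACAA; its first k bases are the reverse complement of the reverse primer's last k bases, so a perfect k-base overlap needs the forward primer's last k bases to equal them.
Comparing (forward last k vs required): k=1: A vs T ✗; k=2: TA vs TA ✓; k=3: CTA vs TAA ✗; k=4: GCTA vs TAAC ✗; k=5: AGCTA vs TAACA ✗; k=6: TAGCTA vs TAACAA ✗.
Only k = 2 is perfect, so the longest perfect 3' overlap is 2.

Longest perfect overlap: 2 complementary base pairs; below the dimer-risk threshold (threshold 3).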